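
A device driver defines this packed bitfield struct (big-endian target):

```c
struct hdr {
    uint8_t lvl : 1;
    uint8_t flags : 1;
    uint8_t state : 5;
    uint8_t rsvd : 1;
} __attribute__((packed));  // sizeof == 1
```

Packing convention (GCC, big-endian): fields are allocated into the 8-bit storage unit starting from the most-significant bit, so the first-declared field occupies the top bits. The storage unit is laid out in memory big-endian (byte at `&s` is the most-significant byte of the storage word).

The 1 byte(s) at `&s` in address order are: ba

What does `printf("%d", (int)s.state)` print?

29

[0]=0xba (big-endian) → word 0xba
lvl [7+:1] = (word>>7) & 0x1 = 1
flags [6+:1] = (word>>6) & 0x1 = 0
state [1+:5] = (word>>1) & 0x1f = 29  ←
rsvd [0+:1] = (word>>0) & 0x1 = 0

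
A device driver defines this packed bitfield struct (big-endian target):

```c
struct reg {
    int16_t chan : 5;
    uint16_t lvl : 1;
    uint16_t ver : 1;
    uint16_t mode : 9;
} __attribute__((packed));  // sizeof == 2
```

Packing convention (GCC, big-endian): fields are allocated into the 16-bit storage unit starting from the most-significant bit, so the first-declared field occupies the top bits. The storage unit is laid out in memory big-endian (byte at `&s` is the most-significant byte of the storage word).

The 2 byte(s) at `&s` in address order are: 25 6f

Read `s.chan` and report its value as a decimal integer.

4

[0]=0x25 [1]=0x6f (big-endian) → word 0x256f
chan:5 @ bit 11 → (0x256f>>11)&0x1f = 0x4  ←
lvl:1 @ bit 10 → (0x256f>>10)&0x1 = 0x1
ver:1 @ bit 9 → (0x256f>>9)&0x1 = 0x0
mode:9 @ bit 0 → (0x256f>>0)&0x1ff = 0x16f
chan signed 5b, MSB=0: value = 4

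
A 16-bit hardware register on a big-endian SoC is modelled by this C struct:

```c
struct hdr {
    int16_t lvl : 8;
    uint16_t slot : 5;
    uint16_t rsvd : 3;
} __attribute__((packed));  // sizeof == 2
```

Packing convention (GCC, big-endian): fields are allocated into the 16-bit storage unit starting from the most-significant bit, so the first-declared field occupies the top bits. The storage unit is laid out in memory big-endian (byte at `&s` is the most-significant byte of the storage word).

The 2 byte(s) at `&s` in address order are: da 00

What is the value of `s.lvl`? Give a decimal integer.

-38

[0]=0xda [1]=0x00 (big-endian) → word 0xda00
lvl [8+:8] = (word>>8) & 0xff = 218  ←
slot [3+:5] = (word>>3) & 0x1f = 0
rsvd [0+:3] = (word>>0) & 0x7 = 0
lvl signed 8b, MSB=1: 218 - 256 = -38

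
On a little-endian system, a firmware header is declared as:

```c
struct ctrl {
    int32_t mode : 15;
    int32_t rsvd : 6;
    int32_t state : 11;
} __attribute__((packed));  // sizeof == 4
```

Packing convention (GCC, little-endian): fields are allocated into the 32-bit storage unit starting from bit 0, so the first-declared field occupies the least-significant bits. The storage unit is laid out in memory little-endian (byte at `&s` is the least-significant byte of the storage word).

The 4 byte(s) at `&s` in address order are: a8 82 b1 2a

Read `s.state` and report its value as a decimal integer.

[0]=0xa8 [1]=0x82 [2]=0xb1 [3]=0x2a (little-endian) → word 0x2ab182a8
mode:15 @ bit 0 → (0x2ab182a8>>0)&0x7fff = 0x2a8
rsvd:6 @ bit 15 → (0x2ab182a8>>15)&0x3f = 0x23
state:11 @ bit 21 → (0x2ab182a8>>21)&0x7ff = 0x155  ←
state signed 11b, MSB=0: value = 341

341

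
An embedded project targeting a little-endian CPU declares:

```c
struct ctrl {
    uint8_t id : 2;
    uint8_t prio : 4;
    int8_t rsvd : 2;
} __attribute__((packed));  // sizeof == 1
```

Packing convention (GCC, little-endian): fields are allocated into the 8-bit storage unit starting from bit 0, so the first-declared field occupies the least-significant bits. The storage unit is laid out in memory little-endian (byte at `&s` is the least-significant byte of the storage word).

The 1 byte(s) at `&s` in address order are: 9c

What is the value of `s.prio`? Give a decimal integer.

7

[0]=0x9c (little-endian) → word 0x9c
id:2 @ bit 0 → (0x9c>>0)&0x3 = 0x0
prio:4 @ bit 2 → (0x9c>>2)&0xf = 0x7  ←
rsvd:2 @ bit 6 → (0x9c>>6)&0x3 = 0x2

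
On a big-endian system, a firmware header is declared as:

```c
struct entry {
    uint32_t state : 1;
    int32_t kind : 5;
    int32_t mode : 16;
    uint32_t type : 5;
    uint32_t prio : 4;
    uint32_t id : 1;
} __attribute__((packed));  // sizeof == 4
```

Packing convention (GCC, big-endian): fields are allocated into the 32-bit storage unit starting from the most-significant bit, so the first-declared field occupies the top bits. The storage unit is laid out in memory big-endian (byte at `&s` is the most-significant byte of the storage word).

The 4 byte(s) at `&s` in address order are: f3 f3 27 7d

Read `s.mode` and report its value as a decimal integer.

[0]=0xf3 [1]=0xf3 [2]=0x27 [3]=0x7d (big-endian) → word 0xf3f3277d
state:1 @ bit 31 → (0xf3f3277d>>31)&0x1 = 0x1
kind:5 @ bit 26 → (0xf3f3277d>>26)&0x1f = 0x1c
mode:16 @ bit 10 → (0xf3f3277d>>10)&0xffff = 0xfcc9  ←
type:5 @ bit 5 → (0xf3f3277d>>5)&0x1f = 0x1b
prio:4 @ bit 1 → (0xf3f3277d>>1)&0xf = 0xe
id:1 @ bit 0 → (0xf3f3277d>>0)&0x1 = 0x1
mode signed 16b, MSB=1: 64713 - 65536 = -823

-823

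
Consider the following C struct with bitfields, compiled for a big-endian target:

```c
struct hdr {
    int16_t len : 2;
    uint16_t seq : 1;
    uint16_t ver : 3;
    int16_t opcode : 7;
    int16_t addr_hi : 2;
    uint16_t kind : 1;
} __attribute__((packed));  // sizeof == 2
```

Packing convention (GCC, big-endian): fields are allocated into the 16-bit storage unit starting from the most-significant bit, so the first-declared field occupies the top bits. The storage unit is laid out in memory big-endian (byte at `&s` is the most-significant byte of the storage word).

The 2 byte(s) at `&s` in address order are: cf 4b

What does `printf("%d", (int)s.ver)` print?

[0]=0xcf [1]=0x4b (big-endian) → word 0xcf4b
len:2 @ bit 14 → (0xcf4b>>14)&0x3 = 0x3
seq:1 @ bit 13 → (0xcf4b>>13)&0x1 = 0x0
ver:3 @ bit 10 → (0xcf4b>>10)&0x7 = 0x3  ←
opcode:7 @ bit 3 → (0xcf4b>>3)&0x7f = 0x69
addr_hi:2 @ bit 1 → (0xcf4b>>1)&0x3 = 0x1
kind:1 @ bit 0 → (0xcf4b>>0)&0x1 = 0x1

3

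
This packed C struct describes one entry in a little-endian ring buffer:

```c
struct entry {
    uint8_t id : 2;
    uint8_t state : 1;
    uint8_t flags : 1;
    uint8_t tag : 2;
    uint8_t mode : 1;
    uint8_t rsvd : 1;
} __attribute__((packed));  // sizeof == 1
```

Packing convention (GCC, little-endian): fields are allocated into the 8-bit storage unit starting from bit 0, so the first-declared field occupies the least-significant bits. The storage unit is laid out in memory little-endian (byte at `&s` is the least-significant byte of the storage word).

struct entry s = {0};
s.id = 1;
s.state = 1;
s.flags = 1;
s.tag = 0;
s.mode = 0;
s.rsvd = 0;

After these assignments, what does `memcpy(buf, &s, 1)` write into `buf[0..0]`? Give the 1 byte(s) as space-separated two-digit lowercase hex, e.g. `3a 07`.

0d

[0+:2] id=1 & 0x3 = 0x1; word=0x01
[2+:1] state=1 & 0x1 = 0x1; word=0x05
[3+:1] flags=1 & 0x1 = 0x1; word=0x0d
[4+:2] tag=0 & 0x3 = 0x0; word=0x0d
[6+:1] mode=0 & 0x1 = 0x0; word=0x0d
[7+:1] rsvd=0 & 0x1 = 0x0; word=0x0d
word = 0x0d → little-endian bytes:
  [0]=0x0d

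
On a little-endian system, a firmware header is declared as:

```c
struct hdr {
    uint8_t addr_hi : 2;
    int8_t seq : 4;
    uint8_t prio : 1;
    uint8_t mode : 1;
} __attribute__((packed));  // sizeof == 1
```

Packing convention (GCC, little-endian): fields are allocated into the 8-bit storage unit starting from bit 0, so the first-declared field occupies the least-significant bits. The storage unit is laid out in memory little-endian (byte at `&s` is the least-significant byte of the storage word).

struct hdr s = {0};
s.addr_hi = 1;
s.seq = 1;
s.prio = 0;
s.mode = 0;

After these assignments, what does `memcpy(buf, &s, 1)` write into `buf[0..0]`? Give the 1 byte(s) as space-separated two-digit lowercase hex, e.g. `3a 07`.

05

addr_hi:2 = 1 → 0x1 << 0 → word 0x01
seq:4 = 1 → 0x1 << 2 → word 0x05
prio:1 = 0 → 0x0 << 6 → word 0x05
mode:1 = 0 → 0x0 << 7 → word 0x05
word = 0x05 → little-endian bytes:
  [0]=0x05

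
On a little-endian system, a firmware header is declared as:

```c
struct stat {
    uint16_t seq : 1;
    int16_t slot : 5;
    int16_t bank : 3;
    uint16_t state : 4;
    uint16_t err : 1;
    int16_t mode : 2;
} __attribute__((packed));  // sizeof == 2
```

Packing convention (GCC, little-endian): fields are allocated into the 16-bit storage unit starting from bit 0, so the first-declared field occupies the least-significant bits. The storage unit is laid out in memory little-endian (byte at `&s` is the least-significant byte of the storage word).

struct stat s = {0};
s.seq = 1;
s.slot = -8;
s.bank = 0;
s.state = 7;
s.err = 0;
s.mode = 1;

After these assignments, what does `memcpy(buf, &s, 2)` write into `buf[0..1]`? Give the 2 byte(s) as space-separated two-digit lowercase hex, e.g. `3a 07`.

[0+:1] seq=1 & 0x1 = 0x1; word=0x0001
[1+:5] slot=-8 & 0x1f = 0x18; word=0x0031
[6+:3] bank=0 & 0x7 = 0x0; word=0x0031
[9+:4] state=7 & 0xf = 0x7; word=0x0e31
[13+:1] err=0 & 0x1 = 0x0; word=0x0e31
[14+:2] mode=1 & 0x3 = 0x1; word=0x4e31
word = 0x4e31 → little-endian bytes:
  [0]=0x31  [1]=0x4e

31 4e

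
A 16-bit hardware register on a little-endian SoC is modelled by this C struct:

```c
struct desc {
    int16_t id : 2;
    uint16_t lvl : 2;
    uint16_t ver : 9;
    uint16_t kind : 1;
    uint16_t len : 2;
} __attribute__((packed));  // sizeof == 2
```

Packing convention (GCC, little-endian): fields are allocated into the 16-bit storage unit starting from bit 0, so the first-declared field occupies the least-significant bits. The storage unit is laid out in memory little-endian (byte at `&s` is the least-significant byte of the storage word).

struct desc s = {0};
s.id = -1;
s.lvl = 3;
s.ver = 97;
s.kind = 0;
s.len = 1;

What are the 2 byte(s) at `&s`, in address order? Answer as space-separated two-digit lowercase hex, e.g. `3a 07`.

id:2 = -1 → 0x3 << 0 → word 0x0003
lvl:2 = 3 → 0x3 << 2 → word 0x000f
ver:9 = 97 → 0x61 << 4 → word 0x061f
kind:1 = 0 → 0x0 << 13 → word 0x061f
len:2 = 1 → 0x1 << 14 → word 0x461f
word = 0x461f → little-endian bytes:
  [0]=0x1f  [1]=0x46

1f 46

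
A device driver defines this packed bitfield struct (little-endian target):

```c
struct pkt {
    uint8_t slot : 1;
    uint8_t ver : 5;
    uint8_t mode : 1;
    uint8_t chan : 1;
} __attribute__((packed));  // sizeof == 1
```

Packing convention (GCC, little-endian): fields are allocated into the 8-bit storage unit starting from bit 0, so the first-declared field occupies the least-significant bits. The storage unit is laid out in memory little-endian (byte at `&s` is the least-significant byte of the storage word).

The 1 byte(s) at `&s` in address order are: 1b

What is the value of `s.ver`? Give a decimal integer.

[0]=0x1b (little-endian) → word 0x1b
slot [0+:1] = (word>>0) & 0x1 = 1
ver [1+:5] = (word>>1) & 0x1f = 13  ←
mode [6+:1] = (word>>6) & 0x1 = 0
chan [7+:1] = (word>>7) & 0x1 = 0

13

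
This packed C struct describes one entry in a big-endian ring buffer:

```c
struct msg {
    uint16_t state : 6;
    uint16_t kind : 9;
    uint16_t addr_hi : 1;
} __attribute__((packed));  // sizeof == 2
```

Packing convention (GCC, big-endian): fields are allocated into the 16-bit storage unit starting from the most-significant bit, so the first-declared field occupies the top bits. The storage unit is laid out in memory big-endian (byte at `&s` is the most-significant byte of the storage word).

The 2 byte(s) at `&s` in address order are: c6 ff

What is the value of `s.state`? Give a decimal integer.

[0]=0xc6 [1]=0xff (big-endian) → word 0xc6ff
state [10+:6] = (word>>10) & 0x3f = 49  ←
kind [1+:9] = (word>>1) & 0x1ff = 383
addr_hi [0+:1] = (word>>0) & 0x1 = 1

49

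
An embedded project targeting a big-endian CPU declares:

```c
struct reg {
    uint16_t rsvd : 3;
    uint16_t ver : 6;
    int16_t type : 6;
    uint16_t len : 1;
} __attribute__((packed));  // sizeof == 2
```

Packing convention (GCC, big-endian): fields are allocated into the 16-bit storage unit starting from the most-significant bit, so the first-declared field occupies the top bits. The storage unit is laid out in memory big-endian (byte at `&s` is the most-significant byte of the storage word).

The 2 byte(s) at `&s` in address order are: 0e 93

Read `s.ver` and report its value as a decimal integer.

29

[0]=0x0e [1]=0x93 (big-endian) → word 0x0e93
rsvd [13+:3] = (word>>13) & 0x7 = 0
ver [7+:6] = (word>>7) & 0x3f = 29  ←
type [1+:6] = (word>>1) & 0x3f = 9
len [0+:1] = (word>>0) & 0x1 = 1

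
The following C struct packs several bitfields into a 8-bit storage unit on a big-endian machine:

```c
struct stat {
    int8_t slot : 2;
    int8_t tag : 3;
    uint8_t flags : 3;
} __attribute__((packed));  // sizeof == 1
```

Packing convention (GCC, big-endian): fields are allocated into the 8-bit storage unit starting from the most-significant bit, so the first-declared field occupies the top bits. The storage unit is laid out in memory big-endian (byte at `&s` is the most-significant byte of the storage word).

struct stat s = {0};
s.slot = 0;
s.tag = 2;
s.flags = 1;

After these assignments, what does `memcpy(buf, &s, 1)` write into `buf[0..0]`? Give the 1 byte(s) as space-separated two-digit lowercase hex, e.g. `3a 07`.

slot (2b) val=0 bits=0x0 at bit 6: 0x00
tag (3b) val=2 bits=0x2 at bit 3: 0x10
flags (3b) val=1 bits=0x1 at bit 0: 0x11
word = 0x11 → big-endian bytes:
  [0]=0x11

11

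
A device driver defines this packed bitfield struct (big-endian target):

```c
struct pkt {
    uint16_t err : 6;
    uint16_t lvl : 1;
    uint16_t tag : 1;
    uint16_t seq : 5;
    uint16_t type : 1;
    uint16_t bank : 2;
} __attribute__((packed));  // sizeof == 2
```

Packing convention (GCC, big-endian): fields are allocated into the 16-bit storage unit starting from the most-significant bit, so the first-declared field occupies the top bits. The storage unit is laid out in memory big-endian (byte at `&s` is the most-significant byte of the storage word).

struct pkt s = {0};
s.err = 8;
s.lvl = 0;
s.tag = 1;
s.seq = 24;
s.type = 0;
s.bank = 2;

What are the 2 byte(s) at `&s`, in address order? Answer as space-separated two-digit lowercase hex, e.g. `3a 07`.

[10+:6] err=8 & 0x3f = 0x8; word=0x2000
[9+:1] lvl=0 & 0x1 = 0x0; word=0x2000
[8+:1] tag=1 & 0x1 = 0x1; word=0x2100
[3+:5] seq=24 & 0x1f = 0x18; word=0x21c0
[2+:1] type=0 & 0x1 = 0x0; word=0x21c0
[0+:2] bank=2 & 0x3 = 0x2; word=0x21c2
word = 0x21c2 → big-endian bytes:
  [0]=0x21  [1]=0xc2

21 c2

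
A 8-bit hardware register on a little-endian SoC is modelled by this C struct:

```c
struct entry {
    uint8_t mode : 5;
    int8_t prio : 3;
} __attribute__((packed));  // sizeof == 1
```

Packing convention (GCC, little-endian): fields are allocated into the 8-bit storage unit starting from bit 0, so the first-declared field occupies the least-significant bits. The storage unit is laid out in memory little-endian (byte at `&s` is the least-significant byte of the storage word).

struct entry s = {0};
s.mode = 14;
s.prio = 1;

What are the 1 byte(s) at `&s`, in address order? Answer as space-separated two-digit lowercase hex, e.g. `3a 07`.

2e

mode (5b) val=14 bits=0xe at bit 0: 0x0e
prio (3b) val=1 bits=0x1 at bit 5: 0x2e
word = 0x2e → little-endian bytes:
  [0]=0x2e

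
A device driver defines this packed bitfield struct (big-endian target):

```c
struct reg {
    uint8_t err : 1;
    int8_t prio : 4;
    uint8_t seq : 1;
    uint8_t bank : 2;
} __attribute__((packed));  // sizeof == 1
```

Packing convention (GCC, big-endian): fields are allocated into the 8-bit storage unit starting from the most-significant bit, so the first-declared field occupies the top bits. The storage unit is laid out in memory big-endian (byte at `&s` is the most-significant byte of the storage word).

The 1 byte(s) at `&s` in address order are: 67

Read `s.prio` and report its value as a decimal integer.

[0]=0x67 (big-endian) → word 0x67
err [7+:1] = (word>>7) & 0x1 = 0
prio [3+:4] = (word>>3) & 0xf = 12  ←
seq [2+:1] = (word>>2) & 0x1 = 1
bank [0+:2] = (word>>0) & 0x3 = 3
prio signed 4b, MSB=1: 12 - 16 = -4

-4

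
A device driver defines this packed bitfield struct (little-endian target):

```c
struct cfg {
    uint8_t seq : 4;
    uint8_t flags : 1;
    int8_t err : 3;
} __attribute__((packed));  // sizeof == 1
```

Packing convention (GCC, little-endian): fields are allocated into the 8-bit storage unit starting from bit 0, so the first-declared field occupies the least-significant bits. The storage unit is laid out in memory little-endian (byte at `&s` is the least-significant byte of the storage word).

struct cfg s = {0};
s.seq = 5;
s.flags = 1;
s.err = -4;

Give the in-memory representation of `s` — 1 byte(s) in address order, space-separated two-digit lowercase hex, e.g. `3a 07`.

95

[0+:4] seq=5 & 0xf = 0x5; word=0x05
[4+:1] flags=1 & 0x1 = 0x1; word=0x15
[5+:3] err=-4 & 0x7 = 0x4; word=0x95
word = 0x95 → little-endian bytes:
  [0]=0x95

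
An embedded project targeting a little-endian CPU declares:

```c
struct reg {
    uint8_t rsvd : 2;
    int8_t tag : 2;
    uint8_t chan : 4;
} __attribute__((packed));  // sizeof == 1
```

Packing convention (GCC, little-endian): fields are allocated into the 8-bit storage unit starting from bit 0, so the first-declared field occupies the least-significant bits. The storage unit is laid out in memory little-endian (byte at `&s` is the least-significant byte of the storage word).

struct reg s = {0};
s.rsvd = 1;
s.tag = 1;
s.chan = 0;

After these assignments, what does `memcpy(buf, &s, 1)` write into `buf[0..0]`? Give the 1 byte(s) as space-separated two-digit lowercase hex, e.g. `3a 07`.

05

[0+:2] rsvd=1 & 0x3 = 0x1; word=0x01
[2+:2] tag=1 & 0x3 = 0x1; word=0x05
[4+:4] chan=0 & 0xf = 0x0; word=0x05
word = 0x05 → little-endian bytes:
  [0]=0x05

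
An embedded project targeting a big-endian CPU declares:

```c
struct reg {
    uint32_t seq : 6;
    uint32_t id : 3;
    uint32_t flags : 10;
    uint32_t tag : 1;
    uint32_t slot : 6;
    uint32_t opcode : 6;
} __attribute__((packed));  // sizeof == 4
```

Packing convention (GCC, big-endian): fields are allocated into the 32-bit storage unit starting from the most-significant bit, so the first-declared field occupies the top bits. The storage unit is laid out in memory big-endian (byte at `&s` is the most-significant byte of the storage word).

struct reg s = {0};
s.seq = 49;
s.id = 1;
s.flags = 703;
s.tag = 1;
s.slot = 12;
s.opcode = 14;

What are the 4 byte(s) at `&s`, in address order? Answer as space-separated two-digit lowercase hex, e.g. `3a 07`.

c4 d7 f3 0e

seq (6b) val=49 bits=0x31 at bit 26: 0xc4000000
id (3b) val=1 bits=0x1 at bit 23: 0xc4800000
flags (10b) val=703 bits=0x2bf at bit 13: 0xc4d7e000
tag (1b) val=1 bits=0x1 at bit 12: 0xc4d7f000
slot (6b) val=12 bits=0xc at bit 6: 0xc4d7f300
opcode (6b) val=14 bits=0xe at bit 0: 0xc4d7f30e
word = 0xc4d7f30e → big-endian bytes:
  [0]=0xc4  [1]=0xd7  [2]=0xf3  [3]=0x0e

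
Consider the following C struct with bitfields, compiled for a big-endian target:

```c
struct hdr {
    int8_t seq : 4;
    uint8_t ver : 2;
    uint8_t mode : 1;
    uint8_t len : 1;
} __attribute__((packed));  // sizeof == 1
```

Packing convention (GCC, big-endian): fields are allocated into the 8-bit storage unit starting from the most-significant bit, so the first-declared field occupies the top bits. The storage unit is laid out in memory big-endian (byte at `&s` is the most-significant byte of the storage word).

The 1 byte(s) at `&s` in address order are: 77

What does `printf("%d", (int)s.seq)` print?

7

[0]=0x77 (big-endian) → word 0x77
seq [4+:4] = (word>>4) & 0xf = 7  ←
ver [2+:2] = (word>>2) & 0x3 = 1
mode [1+:1] = (word>>1) & 0x1 = 1
len [0+:1] = (word>>0) & 0x1 = 1
seq signed 4b, MSB=0: value = 7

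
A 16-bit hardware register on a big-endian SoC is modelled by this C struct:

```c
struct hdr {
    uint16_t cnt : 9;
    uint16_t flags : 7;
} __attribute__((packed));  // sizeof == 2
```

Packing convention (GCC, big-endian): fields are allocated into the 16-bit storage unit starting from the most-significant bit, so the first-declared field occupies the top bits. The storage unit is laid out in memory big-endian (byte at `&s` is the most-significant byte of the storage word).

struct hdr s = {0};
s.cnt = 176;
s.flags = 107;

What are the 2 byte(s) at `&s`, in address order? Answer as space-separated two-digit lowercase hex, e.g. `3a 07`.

58 6b

cnt:9 = 176 → 0xb0 << 7 → word 0x5800
flags:7 = 107 → 0x6b << 0 → word 0x586b
word = 0x586b → big-endian bytes:
  [0]=0x58  [1]=0x6b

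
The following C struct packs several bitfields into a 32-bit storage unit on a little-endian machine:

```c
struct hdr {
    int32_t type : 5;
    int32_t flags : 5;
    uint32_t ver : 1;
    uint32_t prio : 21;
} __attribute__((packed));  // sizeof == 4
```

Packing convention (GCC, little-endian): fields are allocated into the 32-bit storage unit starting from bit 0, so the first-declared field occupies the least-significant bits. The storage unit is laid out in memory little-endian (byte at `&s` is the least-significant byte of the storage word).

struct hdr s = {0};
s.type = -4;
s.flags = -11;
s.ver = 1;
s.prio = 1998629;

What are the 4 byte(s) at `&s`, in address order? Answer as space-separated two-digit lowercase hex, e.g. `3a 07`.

bc 2e f9 f3

type:5 = -4 → 0x1c << 0 → word 0x0000001c
flags:5 = -11 → 0x15 << 5 → word 0x000002bc
ver:1 = 1 → 0x1 << 10 → word 0x000006bc
prio:21 = 1998629 → 0x1e7f25 << 11 → word 0xf3f92ebc
word = 0xf3f92ebc → little-endian bytes:
  [0]=0xbc  [1]=0x2e  [2]=0xf9  [3]=0xf3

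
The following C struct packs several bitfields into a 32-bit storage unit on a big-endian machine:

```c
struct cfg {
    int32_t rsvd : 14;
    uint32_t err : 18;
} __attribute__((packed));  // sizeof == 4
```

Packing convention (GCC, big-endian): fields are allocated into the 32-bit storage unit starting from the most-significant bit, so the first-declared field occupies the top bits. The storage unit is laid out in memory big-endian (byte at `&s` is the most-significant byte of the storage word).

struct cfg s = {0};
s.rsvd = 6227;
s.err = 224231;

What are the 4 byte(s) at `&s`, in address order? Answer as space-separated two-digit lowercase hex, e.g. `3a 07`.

61 4f 6b e7

rsvd (14b) val=6227 bits=0x1853 at bit 18: 0x614c0000
err (18b) val=224231 bits=0x36be7 at bit 0: 0x614f6be7
word = 0x614f6be7 → big-endian bytes:
  [0]=0x61  [1]=0x4f  [2]=0x6b  [3]=0xe7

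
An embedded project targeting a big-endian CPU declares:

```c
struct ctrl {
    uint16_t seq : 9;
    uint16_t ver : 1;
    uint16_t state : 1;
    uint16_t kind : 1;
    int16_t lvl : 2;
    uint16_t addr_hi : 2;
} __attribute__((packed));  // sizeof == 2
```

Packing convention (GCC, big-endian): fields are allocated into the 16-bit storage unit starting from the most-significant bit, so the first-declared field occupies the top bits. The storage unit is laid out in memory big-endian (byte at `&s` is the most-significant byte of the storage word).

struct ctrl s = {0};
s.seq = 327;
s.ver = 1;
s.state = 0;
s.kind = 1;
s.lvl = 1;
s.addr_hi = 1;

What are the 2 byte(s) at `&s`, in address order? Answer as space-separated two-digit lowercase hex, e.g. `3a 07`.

[7+:9] seq=327 & 0x1ff = 0x147; word=0xa380
[6+:1] ver=1 & 0x1 = 0x1; word=0xa3c0
[5+:1] state=0 & 0x1 = 0x0; word=0xa3c0
[4+:1] kind=1 & 0x1 = 0x1; word=0xa3d0
[2+:2] lvl=1 & 0x3 = 0x1; word=0xa3d4
[0+:2] addr_hi=1 & 0x3 = 0x1; word=0xa3d5
word = 0xa3d5 → big-endian bytes:
  [0]=0xa3  [1]=0xd5

a3 d5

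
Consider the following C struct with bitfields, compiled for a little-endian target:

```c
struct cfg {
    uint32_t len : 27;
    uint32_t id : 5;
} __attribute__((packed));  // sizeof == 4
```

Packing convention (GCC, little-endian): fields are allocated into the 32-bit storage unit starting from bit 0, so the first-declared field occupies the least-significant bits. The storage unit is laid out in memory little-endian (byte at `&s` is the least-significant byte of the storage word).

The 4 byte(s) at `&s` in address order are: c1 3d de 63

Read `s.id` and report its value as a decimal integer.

12

[0]=0xc1 [1]=0x3d [2]=0xde [3]=0x63 (little-endian) → word 0x63de3dc1
len:27 @ bit 0 → (0x63de3dc1>>0)&0x7ffffff = 0x3de3dc1
id:5 @ bit 27 → (0x63de3dc1>>27)&0x1f = 0xc  ←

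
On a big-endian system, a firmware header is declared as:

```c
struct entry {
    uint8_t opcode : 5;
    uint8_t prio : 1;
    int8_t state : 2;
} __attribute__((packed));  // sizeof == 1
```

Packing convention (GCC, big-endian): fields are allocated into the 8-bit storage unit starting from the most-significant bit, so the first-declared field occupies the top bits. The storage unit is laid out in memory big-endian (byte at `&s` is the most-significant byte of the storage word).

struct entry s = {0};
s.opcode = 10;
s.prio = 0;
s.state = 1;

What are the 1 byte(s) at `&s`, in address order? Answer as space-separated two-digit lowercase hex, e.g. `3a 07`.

51

[3+:5] opcode=10 & 0x1f = 0xa; word=0x50
[2+:1] prio=0 & 0x1 = 0x0; word=0x50
[0+:2] state=1 & 0x3 = 0x1; word=0x51
word = 0x51 → big-endian bytes:
  [0]=0x51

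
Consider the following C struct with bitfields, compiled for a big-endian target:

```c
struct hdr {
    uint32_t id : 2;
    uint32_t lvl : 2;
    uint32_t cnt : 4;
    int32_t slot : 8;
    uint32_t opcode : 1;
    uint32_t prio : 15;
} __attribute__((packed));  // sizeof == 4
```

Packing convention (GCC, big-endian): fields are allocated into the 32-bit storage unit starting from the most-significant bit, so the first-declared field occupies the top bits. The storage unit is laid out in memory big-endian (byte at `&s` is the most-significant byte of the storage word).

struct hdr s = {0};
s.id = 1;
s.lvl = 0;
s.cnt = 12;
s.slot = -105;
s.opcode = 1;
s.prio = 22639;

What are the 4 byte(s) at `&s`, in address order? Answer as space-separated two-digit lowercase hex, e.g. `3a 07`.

[30+:2] id=1 & 0x3 = 0x1; word=0x40000000
[28+:2] lvl=0 & 0x3 = 0x0; word=0x40000000
[24+:4] cnt=12 & 0xf = 0xc; word=0x4c000000
[16+:8] slot=-105 & 0xff = 0x97; word=0x4c970000
[15+:1] opcode=1 & 0x1 = 0x1; word=0x4c978000
[0+:15] prio=22639 & 0x7fff = 0x586f; word=0x4c97d86f
word = 0x4c97d86f → big-endian bytes:
  [0]=0x4c  [1]=0x97  [2]=0xd8  [3]=0x6f

4c 97 d8 6f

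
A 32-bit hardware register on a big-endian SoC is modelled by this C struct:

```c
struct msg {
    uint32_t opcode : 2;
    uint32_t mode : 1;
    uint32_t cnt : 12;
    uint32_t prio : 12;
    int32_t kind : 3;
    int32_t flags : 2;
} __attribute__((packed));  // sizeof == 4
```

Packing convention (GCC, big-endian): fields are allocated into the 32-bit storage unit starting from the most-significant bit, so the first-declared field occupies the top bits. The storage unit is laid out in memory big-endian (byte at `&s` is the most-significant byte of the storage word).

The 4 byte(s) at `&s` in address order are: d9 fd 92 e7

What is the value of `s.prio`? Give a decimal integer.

[0]=0xd9 [1]=0xfd [2]=0x92 [3]=0xe7 (big-endian) → word 0xd9fd92e7
opcode [30+:2] = (word>>30) & 0x3 = 3
mode [29+:1] = (word>>29) & 0x1 = 0
cnt [17+:12] = (word>>17) & 0xfff = 3326
prio [5+:12] = (word>>5) & 0xfff = 3223  ←
kind [2+:3] = (word>>2) & 0x7 = 1
flags [0+:2] = (word>>0) & 0x3 = 3

3223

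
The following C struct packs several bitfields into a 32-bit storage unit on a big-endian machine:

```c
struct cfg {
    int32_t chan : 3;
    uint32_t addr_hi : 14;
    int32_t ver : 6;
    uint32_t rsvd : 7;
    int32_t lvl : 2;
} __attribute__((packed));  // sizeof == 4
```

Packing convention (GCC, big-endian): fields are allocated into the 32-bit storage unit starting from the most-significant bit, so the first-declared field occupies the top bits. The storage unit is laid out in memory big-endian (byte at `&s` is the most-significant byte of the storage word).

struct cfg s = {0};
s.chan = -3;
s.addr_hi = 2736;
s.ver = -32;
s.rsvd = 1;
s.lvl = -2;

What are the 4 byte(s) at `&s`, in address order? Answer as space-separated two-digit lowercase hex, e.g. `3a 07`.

a5 58 40 06

chan (3b) val=-3 bits=0x5 at bit 29: 0xa0000000
addr_hi (14b) val=2736 bits=0xab0 at bit 15: 0xa5580000
ver (6b) val=-32 bits=0x20 at bit 9: 0xa5584000
rsvd (7b) val=1 bits=0x1 at bit 2: 0xa5584004
lvl (2b) val=-2 bits=0x2 at bit 0: 0xa5584006
word = 0xa5584006 → big-endian bytes:
  [0]=0xa5  [1]=0x58  [2]=0x40  [3]=0x06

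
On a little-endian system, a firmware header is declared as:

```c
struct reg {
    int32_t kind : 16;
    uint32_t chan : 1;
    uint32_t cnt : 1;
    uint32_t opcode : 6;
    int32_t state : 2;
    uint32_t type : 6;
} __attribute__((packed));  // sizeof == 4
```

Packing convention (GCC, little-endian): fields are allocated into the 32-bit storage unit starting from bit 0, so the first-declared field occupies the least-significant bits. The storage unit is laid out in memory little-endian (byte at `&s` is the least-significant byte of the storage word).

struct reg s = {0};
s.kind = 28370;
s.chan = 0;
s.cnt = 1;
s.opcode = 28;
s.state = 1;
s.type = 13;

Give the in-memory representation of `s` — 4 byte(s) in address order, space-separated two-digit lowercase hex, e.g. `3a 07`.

d2 6e 72 35

kind:16 = 28370 → 0x6ed2 << 0 → word 0x00006ed2
chan:1 = 0 → 0x0 << 16 → word 0x00006ed2
cnt:1 = 1 → 0x1 << 17 → word 0x00026ed2
opcode:6 = 28 → 0x1c << 18 → word 0x00726ed2
state:2 = 1 → 0x1 << 24 → word 0x01726ed2
type:6 = 13 → 0xd << 26 → word 0x35726ed2
word = 0x35726ed2 → little-endian bytes:
  [0]=0xd2  [1]=0x6e  [2]=0x72  [3]=0x35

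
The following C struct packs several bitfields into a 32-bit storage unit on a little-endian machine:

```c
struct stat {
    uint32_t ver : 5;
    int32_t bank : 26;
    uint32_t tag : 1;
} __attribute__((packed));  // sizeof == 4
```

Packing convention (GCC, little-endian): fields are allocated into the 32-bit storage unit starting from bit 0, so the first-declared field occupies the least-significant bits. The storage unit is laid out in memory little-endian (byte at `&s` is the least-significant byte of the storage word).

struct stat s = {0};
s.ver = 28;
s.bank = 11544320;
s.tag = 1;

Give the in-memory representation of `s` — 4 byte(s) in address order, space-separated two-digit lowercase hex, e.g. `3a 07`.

1c e0 04 96

ver:5 = 28 → 0x1c << 0 → word 0x0000001c
bank:26 = 11544320 → 0xb02700 << 5 → word 0x1604e01c
tag:1 = 1 → 0x1 << 31 → word 0x9604e01c
word = 0x9604e01c → little-endian bytes:
  [0]=0x1c  [1]=0xe0  [2]=0x04  [3]=0x96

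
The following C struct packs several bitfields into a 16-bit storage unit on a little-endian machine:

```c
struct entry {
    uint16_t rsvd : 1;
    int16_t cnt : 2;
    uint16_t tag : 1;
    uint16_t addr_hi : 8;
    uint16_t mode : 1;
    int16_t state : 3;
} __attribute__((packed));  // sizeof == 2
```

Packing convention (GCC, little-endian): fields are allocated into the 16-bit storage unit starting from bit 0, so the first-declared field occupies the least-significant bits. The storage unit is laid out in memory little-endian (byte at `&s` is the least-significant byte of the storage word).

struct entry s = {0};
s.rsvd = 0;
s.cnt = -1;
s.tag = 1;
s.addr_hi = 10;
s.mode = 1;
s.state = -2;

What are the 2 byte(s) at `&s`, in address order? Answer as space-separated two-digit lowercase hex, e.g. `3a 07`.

ae d0

rsvd:1 = 0 → 0x0 << 0 → word 0x0000
cnt:2 = -1 → 0x3 << 1 → word 0x0006
tag:1 = 1 → 0x1 << 3 → word 0x000e
addr_hi:8 = 10 → 0xa << 4 → word 0x00ae
mode:1 = 1 → 0x1 << 12 → word 0x10ae
state:3 = -2 → 0x6 << 13 → word 0xd0ae
word = 0xd0ae → little-endian bytes:
  [0]=0xae  [1]=0xd0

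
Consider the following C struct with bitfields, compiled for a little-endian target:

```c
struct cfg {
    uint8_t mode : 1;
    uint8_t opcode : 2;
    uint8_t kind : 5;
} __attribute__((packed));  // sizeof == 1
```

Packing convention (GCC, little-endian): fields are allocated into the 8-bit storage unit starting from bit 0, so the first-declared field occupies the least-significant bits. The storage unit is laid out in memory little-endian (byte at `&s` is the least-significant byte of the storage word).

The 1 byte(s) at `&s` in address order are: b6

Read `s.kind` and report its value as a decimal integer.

[0]=0xb6 (little-endian) → word 0xb6
mode [0+:1] = (word>>0) & 0x1 = 0
opcode [1+:2] = (word>>1) & 0x3 = 3
kind [3+:5] = (word>>3) & 0x1f = 22  ←

22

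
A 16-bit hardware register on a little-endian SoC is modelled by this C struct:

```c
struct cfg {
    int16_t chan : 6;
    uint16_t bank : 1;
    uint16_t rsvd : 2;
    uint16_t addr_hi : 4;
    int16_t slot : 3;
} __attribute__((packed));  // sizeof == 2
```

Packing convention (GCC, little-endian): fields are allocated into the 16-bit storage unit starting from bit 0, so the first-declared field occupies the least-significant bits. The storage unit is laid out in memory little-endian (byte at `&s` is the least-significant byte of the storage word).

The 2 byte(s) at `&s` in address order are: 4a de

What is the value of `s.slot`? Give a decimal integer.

-2

[0]=0x4a [1]=0xde (little-endian) → word 0xde4a
chan:6 @ bit 0 → (0xde4a>>0)&0x3f = 0xa
bank:1 @ bit 6 → (0xde4a>>6)&0x1 = 0x1
rsvd:2 @ bit 7 → (0xde4a>>7)&0x3 = 0x0
addr_hi:4 @ bit 9 → (0xde4a>>9)&0xf = 0xf
slot:3 @ bit 13 → (0xde4a>>13)&0x7 = 0x6  ←
slot signed 3b, MSB=1: 6 - 8 = -2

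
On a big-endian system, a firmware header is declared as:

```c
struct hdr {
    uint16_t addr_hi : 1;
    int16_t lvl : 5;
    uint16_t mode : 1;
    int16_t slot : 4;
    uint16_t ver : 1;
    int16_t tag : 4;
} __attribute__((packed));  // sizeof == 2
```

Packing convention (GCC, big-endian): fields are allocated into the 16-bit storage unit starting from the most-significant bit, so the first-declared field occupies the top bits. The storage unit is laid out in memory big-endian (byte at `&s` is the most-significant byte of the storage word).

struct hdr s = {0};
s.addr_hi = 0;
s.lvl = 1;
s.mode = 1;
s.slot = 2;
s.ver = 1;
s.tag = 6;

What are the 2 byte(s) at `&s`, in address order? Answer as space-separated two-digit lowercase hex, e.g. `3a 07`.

06 56

addr_hi (1b) val=0 bits=0x0 at bit 15: 0x0000
lvl (5b) val=1 bits=0x1 at bit 10: 0x0400
mode (1b) val=1 bits=0x1 at bit 9: 0x0600
slot (4b) val=2 bits=0x2 at bit 5: 0x0640
ver (1b) val=1 bits=0x1 at bit 4: 0x0650
tag (4b) val=6 bits=0x6 at bit 0: 0x0656
word = 0x0656 → big-endian bytes:
  [0]=0x06  [1]=0x56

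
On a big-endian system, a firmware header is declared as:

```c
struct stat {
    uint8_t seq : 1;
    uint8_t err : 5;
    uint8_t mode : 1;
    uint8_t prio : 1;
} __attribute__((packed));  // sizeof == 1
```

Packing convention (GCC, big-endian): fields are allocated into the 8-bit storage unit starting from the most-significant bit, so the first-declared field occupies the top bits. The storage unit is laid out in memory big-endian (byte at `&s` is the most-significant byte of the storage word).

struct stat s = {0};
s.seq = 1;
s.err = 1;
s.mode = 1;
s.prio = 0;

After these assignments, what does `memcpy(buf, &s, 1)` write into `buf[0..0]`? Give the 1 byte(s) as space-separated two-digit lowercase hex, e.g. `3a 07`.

seq:1 = 1 → 0x1 << 7 → word 0x80
err:5 = 1 → 0x1 << 2 → word 0x84
mode:1 = 1 → 0x1 << 1 → word 0x86
prio:1 = 0 → 0x0 << 0 → word 0x86
word = 0x86 → big-endian bytes:
  [0]=0x86

86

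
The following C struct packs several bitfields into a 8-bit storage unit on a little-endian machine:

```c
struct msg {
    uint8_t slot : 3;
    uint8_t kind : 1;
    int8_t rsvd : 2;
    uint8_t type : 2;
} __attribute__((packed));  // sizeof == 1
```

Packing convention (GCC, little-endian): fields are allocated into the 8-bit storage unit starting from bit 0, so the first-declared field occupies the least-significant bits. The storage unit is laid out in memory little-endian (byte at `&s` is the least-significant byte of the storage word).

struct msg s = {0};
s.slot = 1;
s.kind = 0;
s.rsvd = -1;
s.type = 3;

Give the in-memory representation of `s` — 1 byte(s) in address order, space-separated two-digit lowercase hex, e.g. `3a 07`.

[0+:3] slot=1 & 0x7 = 0x1; word=0x01
[3+:1] kind=0 & 0x1 = 0x0; word=0x01
[4+:2] rsvd=-1 & 0x3 = 0x3; word=0x31
[6+:2] type=3 & 0x3 = 0x3; word=0xf1
word = 0xf1 → little-endian bytes:
  [0]=0xf1

f1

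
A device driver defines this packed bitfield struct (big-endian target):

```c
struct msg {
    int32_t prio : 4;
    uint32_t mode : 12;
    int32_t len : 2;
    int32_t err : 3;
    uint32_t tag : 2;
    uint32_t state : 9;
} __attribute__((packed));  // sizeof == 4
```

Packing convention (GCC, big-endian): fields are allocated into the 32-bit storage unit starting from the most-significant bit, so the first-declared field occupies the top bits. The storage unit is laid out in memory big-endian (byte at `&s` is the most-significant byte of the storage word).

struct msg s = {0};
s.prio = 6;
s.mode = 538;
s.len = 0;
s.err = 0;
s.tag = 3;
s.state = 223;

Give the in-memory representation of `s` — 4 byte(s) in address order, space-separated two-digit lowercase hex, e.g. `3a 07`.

62 1a 06 df

prio:4 = 6 → 0x6 << 28 → word 0x60000000
mode:12 = 538 → 0x21a << 16 → word 0x621a0000
len:2 = 0 → 0x0 << 14 → word 0x621a0000
err:3 = 0 → 0x0 << 11 → word 0x621a0000
tag:2 = 3 → 0x3 << 9 → word 0x621a0600
state:9 = 223 → 0xdf << 0 → word 0x621a06df
word = 0x621a06df → big-endian bytes:
  [0]=0x62  [1]=0x1a  [2]=0x06  [3]=0xdf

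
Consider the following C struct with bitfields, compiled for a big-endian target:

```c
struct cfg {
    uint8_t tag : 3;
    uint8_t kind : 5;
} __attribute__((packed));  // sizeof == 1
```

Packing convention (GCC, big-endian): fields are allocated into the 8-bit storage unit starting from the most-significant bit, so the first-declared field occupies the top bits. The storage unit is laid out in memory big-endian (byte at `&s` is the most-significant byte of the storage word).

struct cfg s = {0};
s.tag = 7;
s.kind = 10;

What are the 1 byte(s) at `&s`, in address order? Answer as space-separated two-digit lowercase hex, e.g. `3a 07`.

tag (3b) val=7 bits=0x7 at bit 5: 0xe0
kind (5b) val=10 bits=0xa at bit 0: 0xea
word = 0xea → big-endian bytes:
  [0]=0xea

ea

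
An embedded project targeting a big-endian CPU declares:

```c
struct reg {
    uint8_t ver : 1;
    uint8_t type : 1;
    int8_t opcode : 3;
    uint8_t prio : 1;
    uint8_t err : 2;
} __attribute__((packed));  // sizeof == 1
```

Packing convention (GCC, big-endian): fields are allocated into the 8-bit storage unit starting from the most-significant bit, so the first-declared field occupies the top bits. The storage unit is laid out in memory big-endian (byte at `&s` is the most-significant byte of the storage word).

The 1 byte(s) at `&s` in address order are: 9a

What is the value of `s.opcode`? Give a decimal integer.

3

[0]=0x9a (big-endian) → word 0x9a
ver:1 @ bit 7 → (0x9a>>7)&0x1 = 0x1
type:1 @ bit 6 → (0x9a>>6)&0x1 = 0x0
opcode:3 @ bit 3 → (0x9a>>3)&0x7 = 0x3  ←
prio:1 @ bit 2 → (0x9a>>2)&0x1 = 0x0
err:2 @ bit 0 → (0x9a>>0)&0x3 = 0x2
opcode signed 3b, MSB=0: value = 3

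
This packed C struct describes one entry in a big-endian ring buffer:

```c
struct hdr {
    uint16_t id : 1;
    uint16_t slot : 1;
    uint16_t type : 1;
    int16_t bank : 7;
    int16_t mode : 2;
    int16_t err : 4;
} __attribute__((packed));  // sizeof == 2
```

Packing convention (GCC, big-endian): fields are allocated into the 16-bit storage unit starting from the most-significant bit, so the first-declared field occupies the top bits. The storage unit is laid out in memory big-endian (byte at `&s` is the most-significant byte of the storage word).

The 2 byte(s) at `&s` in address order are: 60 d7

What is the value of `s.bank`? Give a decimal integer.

[0]=0x60 [1]=0xd7 (big-endian) → word 0x60d7
id:1 @ bit 15 → (0x60d7>>15)&0x1 = 0x0
slot:1 @ bit 14 → (0x60d7>>14)&0x1 = 0x1
type:1 @ bit 13 → (0x60d7>>13)&0x1 = 0x1
bank:7 @ bit 6 → (0x60d7>>6)&0x7f = 0x3  ←
mode:2 @ bit 4 → (0x60d7>>4)&0x3 = 0x1
err:4 @ bit 0 → (0x60d7>>0)&0xf = 0x7
bank signed 7b, MSB=0: value = 3

3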